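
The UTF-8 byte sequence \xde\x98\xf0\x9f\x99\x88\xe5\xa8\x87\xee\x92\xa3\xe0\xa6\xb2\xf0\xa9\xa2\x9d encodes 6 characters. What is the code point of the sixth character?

Offset 0: leading byte 0xDE = 11011110 → 2-byte char #1 = DE 98.
Offset 2: leading byte 0xF0 = 11110000 → 4-byte char #2 = F0 9F 99 88.
Offset 6: leading byte 0xE5 = 11100101 → 3-byte char #3 = E5 A8 87.
Offset 9: leading byte 0xEE = 11101110 → 3-byte char #4 = EE 92 A3.
Offset 12: leading byte 0xE0 = 11100000 → 3-byte char #5 = E0 A6 B2.
Offset 15: leading byte 0xF0 = 11110000 → 4-byte char #6 = F0 A9 A2 9D.
Leading byte 0xF0 = 11110000 matches 11110xxx → 4-byte sequence.
Byte 1: 0xF0 = 11110000, payload 000 (3 bits).
Byte 2: 0xA9 = 10101001 (10xxxxxx ✓), payload 101001.
Byte 3: 0xA2 = 10100010 (10xxxxxx ✓), payload 100010.
Byte 4: 0x9D = 10011101 (10xxxxxx ✓), payload 011101.
Concatenate: 000101001100010011101 = 0x2989D (21 bits → U+2989D).

U+2989D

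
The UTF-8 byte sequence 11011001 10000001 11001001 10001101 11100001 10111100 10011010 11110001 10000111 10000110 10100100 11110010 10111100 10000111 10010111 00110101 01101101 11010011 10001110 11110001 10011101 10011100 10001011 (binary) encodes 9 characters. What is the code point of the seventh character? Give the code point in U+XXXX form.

U+006D

Offset 0: leading byte 0xD9 = 11011001 → 2-byte char #1 = D9 81.
Offset 2: leading byte 0xC9 = 11001001 → 2-byte char #2 = C9 8D.
Offset 4: leading byte 0xE1 = 11100001 → 3-byte char #3 = E1 BC 9A.
Offset 7: leading byte 0xF1 = 11110001 → 4-byte char #4 = F1 87 86 A4.
Offset 11: leading byte 0xF2 = 11110010 → 4-byte char #5 = F2 BC 87 97.
Offset 15: leading byte 0x35 = 00110101 → 1-byte char #6 = 35.
Offset 16: leading byte 0x6D = 01101101 → 1-byte char #7 = 6D.
Leading byte 0x6D = 01101101 matches 0xxxxxxx → 1-byte sequence.
Byte 1: 0x6D = 01101101, payload 1101101 (7 bits).
Concatenate: 1101101 = 0x6D (7 bits → U+006D).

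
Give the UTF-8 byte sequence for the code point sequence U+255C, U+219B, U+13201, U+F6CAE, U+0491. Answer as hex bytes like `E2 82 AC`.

U+255C: 3-byte form → E2 95 9C.
U+219B: 3-byte form → E2 86 9B.
U+13201: 4-byte form → F0 93 88 81.
U+F6CAE: 4-byte form → F3 B6 B2 AE.
U+0491: 2-byte form → D2 91.
Concatenated (16 bytes): E2 95 9C E2 86 9B F0 93 88 81 F3 B6 B2 AE D2 91.

E2 95 9C E2 86 9B F0 93 88 81 F3 B6 B2 AE D2 91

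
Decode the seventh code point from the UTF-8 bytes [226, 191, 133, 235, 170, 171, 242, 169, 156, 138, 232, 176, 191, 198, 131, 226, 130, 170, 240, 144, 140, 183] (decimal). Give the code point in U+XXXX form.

U+10337

Offset 0: leading byte 0xE2 = 11100010 → 3-byte char #1 = E2 BF 85.
Offset 3: leading byte 0xEB = 11101011 → 3-byte char #2 = EB AA AB.
Offset 6: leading byte 0xF2 = 11110010 → 4-byte char #3 = F2 A9 9C 8A.
Offset 10: leading byte 0xE8 = 11101000 → 3-byte char #4 = E8 B0 BF.
Offset 13: leading byte 0xC6 = 11000110 → 2-byte char #5 = C6 83.
Offset 15: leading byte 0xE2 = 11100010 → 3-byte char #6 = E2 82 AA.
Offset 18: leading byte 0xF0 = 11110000 → 4-byte char #7 = F0 90 8C B7.
Leading byte 0xF0 = 11110000 matches 11110xxx → 4-byte sequence.
Byte 1: 0xF0 = 11110000, payload 000 (3 bits).
Byte 2: 0x90 = 10010000 (10xxxxxx ✓), payload 010000.
Byte 3: 0x8C = 10001100 (10xxxxxx ✓), payload 001100.
Byte 4: 0xB7 = 10110111 (10xxxxxx ✓), payload 110111.
Concatenate: 000010000001100110111 = 0x10337 (21 bits → U+10337).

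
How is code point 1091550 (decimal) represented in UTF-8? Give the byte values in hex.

U+10A7DE = 0x10A7DE = 1091550 decimal. In range U+10000–U+10FFFF → 4-byte form: 11110xxx 10xxxxxx 10xxxxxx 10xxxxxx.
Binary (21 bits): 100001010011111011110.
Split 3+6+6+6: 100 | 001010 | 011111 | 011110.
Byte 1: 11110100 = 0xF4.
Byte 2: 10001010 = 0x8A.
Byte 3: 10011111 = 0x9F.
Byte 4: 10011110 = 0x9E.

F4 8A 9F 9E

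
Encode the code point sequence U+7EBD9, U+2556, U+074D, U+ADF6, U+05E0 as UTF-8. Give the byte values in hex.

U+7EBD9: 4-byte form → F1 BE AF 99.
U+2556: 3-byte form → E2 95 96.
U+074D: 2-byte form → DD 8D.
U+ADF6: 3-byte form → EA B7 B6.
U+05E0: 2-byte form → D7 A0.
Concatenated (14 bytes): F1 BE AF 99 E2 95 96 DD 8D EA B7 B6 D7 A0.

F1 BE AF 99 E2 95 96 DD 8D EA B7 B6 D7 A0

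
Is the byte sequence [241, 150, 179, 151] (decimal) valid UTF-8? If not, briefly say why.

valid

Leading byte 0xF1 = 11110001 → 4-byte form.
Continuation bytes 0x96=10010110, 0xB3=10110011, 0x97=10010111 all match 10xxxxxx.
Decoded value 0x56CD7 is ≥ 0x10000 (shortest form) and not a surrogate.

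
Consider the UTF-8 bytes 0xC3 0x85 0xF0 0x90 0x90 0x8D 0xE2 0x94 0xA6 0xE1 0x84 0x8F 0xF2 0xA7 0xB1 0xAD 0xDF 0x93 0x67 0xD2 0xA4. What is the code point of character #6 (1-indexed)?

U+07D3

Offset 0: leading byte 0xC3 = 11000011 → 2-byte char #1 = C3 85.
Offset 2: leading byte 0xF0 = 11110000 → 4-byte char #2 = F0 90 90 8D.
Offset 6: leading byte 0xE2 = 11100010 → 3-byte char #3 = E2 94 A6.
Offset 9: leading byte 0xE1 = 11100001 → 3-byte char #4 = E1 84 8F.
Offset 12: leading byte 0xF2 = 11110010 → 4-byte char #5 = F2 A7 B1 AD.
Offset 16: leading byte 0xDF = 11011111 → 2-byte char #6 = DF 93.
Leading byte 0xDF = 11011111 matches 110xxxxx → 2-byte sequence.
Byte 1: 0xDF = 11011111, payload 11111 (5 bits).
Byte 2: 0x93 = 10010011 (10xxxxxx ✓), payload 010011.
Concatenate: 11111010011 = 0x7D3 (11 bits → U+07D3).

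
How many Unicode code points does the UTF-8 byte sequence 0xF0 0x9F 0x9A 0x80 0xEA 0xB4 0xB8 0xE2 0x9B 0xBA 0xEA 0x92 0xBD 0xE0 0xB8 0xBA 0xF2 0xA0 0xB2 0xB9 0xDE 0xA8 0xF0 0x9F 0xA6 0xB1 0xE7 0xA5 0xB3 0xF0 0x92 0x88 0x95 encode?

10

Byte at offset 0: 0xF0 = 11110000 → 4-byte char (#1). Advance 4.
Byte at offset 4: 0xEA = 11101010 → 3-byte char (#2). Advance 3.
Byte at offset 7: 0xE2 = 11100010 → 3-byte char (#3). Advance 3.
Byte at offset 10: 0xEA = 11101010 → 3-byte char (#4). Advance 3.
Byte at offset 13: 0xE0 = 11100000 → 3-byte char (#5). Advance 3.
Byte at offset 16: 0xF2 = 11110010 → 4-byte char (#6). Advance 4.
Byte at offset 20: 0xDE = 11011110 → 2-byte char (#7). Advance 2.
Byte at offset 22: 0xF0 = 11110000 → 4-byte char (#8). Advance 4.
Byte at offset 26: 0xE7 = 11100111 → 3-byte char (#9). Advance 3.
Byte at offset 29: 0xF0 = 11110000 → 4-byte char (#10). Advance 4.
Reached end at offset 33 after 10 code points.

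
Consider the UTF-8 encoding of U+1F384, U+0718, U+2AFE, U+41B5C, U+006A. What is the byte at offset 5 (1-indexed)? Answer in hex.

1-indexed offset 5 is 0-indexed offset 4.
U+1F384 → 4-byte form F0 9F 8E 84 at offsets 0–3.
U+0718 → 2-byte form DC 98 at offsets 4–5.
Offset 4 falls in char 2's range; it's byte 1 of DC 98 = 0xDC.

0xDC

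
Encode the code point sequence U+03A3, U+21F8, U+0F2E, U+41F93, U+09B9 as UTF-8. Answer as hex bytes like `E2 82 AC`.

CE A3 E2 87 B8 E0 BC AE F1 81 BE 93 E0 A6 B9

U+03A3: 2-byte form → CE A3.
U+21F8: 3-byte form → E2 87 B8.
U+0F2E: 3-byte form → E0 BC AE.
U+41F93: 4-byte form → F1 81 BE 93.
U+09B9: 3-byte form → E0 A6 B9.
Concatenated (15 bytes): CE A3 E2 87 B8 E0 BC AE F1 81 BE 93 E0 A6 B9.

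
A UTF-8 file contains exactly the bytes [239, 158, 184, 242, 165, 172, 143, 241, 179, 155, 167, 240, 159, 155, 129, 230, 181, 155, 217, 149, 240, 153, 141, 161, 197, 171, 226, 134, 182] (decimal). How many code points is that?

Byte at offset 0: 0xEF = 11101111 → 3-byte char (#1). Advance 3.
Byte at offset 3: 0xF2 = 11110010 → 4-byte char (#2). Advance 4.
Byte at offset 7: 0xF1 = 11110001 → 4-byte char (#3). Advance 4.
Byte at offset 11: 0xF0 = 11110000 → 4-byte char (#4). Advance 4.
Byte at offset 15: 0xE6 = 11100110 → 3-byte char (#5). Advance 3.
Byte at offset 18: 0xD9 = 11011001 → 2-byte char (#6). Advance 2.
Byte at offset 20: 0xF0 = 11110000 → 4-byte char (#7). Advance 4.
Byte at offset 24: 0xC5 = 11000101 → 2-byte char (#8). Advance 2.
Byte at offset 26: 0xE2 = 11100010 → 3-byte char (#9). Advance 3.
Reached end at offset 29 after 9 code points.

9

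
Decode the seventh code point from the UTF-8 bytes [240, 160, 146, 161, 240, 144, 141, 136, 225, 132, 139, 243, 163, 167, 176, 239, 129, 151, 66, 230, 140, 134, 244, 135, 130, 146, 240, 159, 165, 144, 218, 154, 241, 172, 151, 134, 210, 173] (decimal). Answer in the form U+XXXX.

Offset 0: leading byte 0xF0 = 11110000 → 4-byte char #1 = F0 A0 92 A1.
Offset 4: leading byte 0xF0 = 11110000 → 4-byte char #2 = F0 90 8D 88.
Offset 8: leading byte 0xE1 = 11100001 → 3-byte char #3 = E1 84 8B.
Offset 11: leading byte 0xF3 = 11110011 → 4-byte char #4 = F3 A3 A7 B0.
Offset 15: leading byte 0xEF = 11101111 → 3-byte char #5 = EF 81 97.
Offset 18: leading byte 0x42 = 01000010 → 1-byte char #6 = 42.
Offset 19: leading byte 0xE6 = 11100110 → 3-byte char #7 = E6 8C 86.
Leading byte 0xE6 = 11100110 matches 1110xxxx → 3-byte sequence.
Byte 1: 0xE6 = 11100110, payload 0110 (4 bits).
Byte 2: 0x8C = 10001100 (10xxxxxx ✓), payload 001100.
Byte 3: 0x86 = 10000110 (10xxxxxx ✓), payload 000110.
Concatenate: 0110001100000110 = 0x6306 (16 bits → U+6306).

U+6306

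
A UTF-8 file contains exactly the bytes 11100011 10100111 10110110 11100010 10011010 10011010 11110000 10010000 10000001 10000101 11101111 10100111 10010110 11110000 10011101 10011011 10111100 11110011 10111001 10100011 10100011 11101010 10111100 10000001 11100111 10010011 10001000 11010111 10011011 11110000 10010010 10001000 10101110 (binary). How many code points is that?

10

Byte at offset 0: 0xE3 = 11100011 → 3-byte char (#1). Advance 3.
Byte at offset 3: 0xE2 = 11100010 → 3-byte char (#2). Advance 3.
Byte at offset 6: 0xF0 = 11110000 → 4-byte char (#3). Advance 4.
Byte at offset 10: 0xEF = 11101111 → 3-byte char (#4). Advance 3.
Byte at offset 13: 0xF0 = 11110000 → 4-byte char (#5). Advance 4.
Byte at offset 17: 0xF3 = 11110011 → 4-byte char (#6). Advance 4.
Byte at offset 21: 0xEA = 11101010 → 3-byte char (#7). Advance 3.
Byte at offset 24: 0xE7 = 11100111 → 3-byte char (#8). Advance 3.
Byte at offset 27: 0xD7 = 11010111 → 2-byte char (#9). Advance 2.
Byte at offset 29: 0xF0 = 11110000 → 4-byte char (#10). Advance 4.
Reached end at offset 33 after 10 code points.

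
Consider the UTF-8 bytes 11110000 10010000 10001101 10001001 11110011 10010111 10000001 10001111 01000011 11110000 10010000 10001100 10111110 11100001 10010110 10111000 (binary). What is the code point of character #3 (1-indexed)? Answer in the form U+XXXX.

Offset 0: leading byte 0xF0 = 11110000 → 4-byte char #1 = F0 90 8D 89.
Offset 4: leading byte 0xF3 = 11110011 → 4-byte char #2 = F3 97 81 8F.
Offset 8: leading byte 0x43 = 01000011 → 1-byte char #3 = 43.
Leading byte 0x43 = 01000011 matches 0xxxxxxx → 1-byte sequence.
Byte 1: 0x43 = 01000011, payload 1000011 (7 bits).
Concatenate: 1000011 = 0x43 (7 bits → U+0043).

U+0043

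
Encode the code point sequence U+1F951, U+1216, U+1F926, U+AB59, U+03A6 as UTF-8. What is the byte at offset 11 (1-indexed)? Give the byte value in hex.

0xA6

1-indexed offset 11 is 0-indexed offset 10.
U+1F951 → 4-byte form F0 9F A5 91 at offsets 0–3.
U+1216 → 3-byte form E1 88 96 at offsets 4–6.
U+1F926 → 4-byte form F0 9F A4 A6 at offsets 7–10.
Offset 10 falls in char 3's range; it's byte 4 of F0 9F A4 A6 = 0xA6.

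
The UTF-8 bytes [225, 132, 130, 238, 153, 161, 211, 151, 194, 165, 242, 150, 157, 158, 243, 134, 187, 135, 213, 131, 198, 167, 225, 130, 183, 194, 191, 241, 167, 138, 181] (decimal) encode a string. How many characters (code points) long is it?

Byte at offset 0: 0xE1 = 11100001 → 3-byte char (#1). Advance 3.
Byte at offset 3: 0xEE = 11101110 → 3-byte char (#2). Advance 3.
Byte at offset 6: 0xD3 = 11010011 → 2-byte char (#3). Advance 2.
Byte at offset 8: 0xC2 = 11000010 → 2-byte char (#4). Advance 2.
Byte at offset 10: 0xF2 = 11110010 → 4-byte char (#5). Advance 4.
Byte at offset 14: 0xF3 = 11110011 → 4-byte char (#6). Advance 4.
Byte at offset 18: 0xD5 = 11010101 → 2-byte char (#7). Advance 2.
Byte at offset 20: 0xC6 = 11000110 → 2-byte char (#8). Advance 2.
Byte at offset 22: 0xE1 = 11100001 → 3-byte char (#9). Advance 3.
Byte at offset 25: 0xC2 = 11000010 → 2-byte char (#10). Advance 2.
Byte at offset 27: 0xF1 = 11110001 → 4-byte char (#11). Advance 4.
Reached end at offset 31 after 11 code points.

11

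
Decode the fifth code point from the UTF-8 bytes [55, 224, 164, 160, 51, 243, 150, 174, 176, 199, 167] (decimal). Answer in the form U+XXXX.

U+01E7

Offset 0: leading byte 0x37 = 00110111 → 1-byte char #1 = 37.
Offset 1: leading byte 0xE0 = 11100000 → 3-byte char #2 = E0 A4 A0.
Offset 4: leading byte 0x33 = 00110011 → 1-byte char #3 = 33.
Offset 5: leading byte 0xF3 = 11110011 → 4-byte char #4 = F3 96 AE B0.
Offset 9: leading byte 0xC7 = 11000111 → 2-byte char #5 = C7 A7.
Leading byte 0xC7 = 11000111 matches 110xxxxx → 2-byte sequence.
Byte 1: 0xC7 = 11000111, payload 00111 (5 bits).
Byte 2: 0xA7 = 10100111 (10xxxxxx ✓), payload 100111.
Concatenate: 00111100111 = 0x1E7 (11 bits → U+01E7).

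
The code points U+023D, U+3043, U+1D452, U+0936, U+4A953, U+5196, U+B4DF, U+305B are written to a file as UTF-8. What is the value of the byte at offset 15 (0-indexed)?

0x93

U+023D → 2-byte form C8 BD at offsets 0–1.
U+3043 → 3-byte form E3 81 83 at offsets 2–4.
U+1D452 → 4-byte form F0 9D 91 92 at offsets 5–8.
U+0936 → 3-byte form E0 A4 B6 at offsets 9–11.
U+4A953 → 4-byte form F1 8A A5 93 at offsets 12–15.
Offset 15 falls in char 5's range; it's byte 4 of F1 8A A5 93 = 0x93.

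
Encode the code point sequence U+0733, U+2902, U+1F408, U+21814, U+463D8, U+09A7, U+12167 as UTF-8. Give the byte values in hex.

U+0733: 2-byte form → DC B3.
U+2902: 3-byte form → E2 A4 82.
U+1F408: 4-byte form → F0 9F 90 88.
U+21814: 4-byte form → F0 A1 A0 94.
U+463D8: 4-byte form → F1 86 8F 98.
U+09A7: 3-byte form → E0 A6 A7.
U+12167: 4-byte form → F0 92 85 A7.
Concatenated (24 bytes): DC B3 E2 A4 82 F0 9F 90 88 F0 A1 A0 94 F1 86 8F 98 E0 A6 A7 F0 92 85 A7.

DC B3 E2 A4 82 F0 9F 90 88 F0 A1 A0 94 F1 86 8F 98 E0 A6 A7 F0 92 85 A7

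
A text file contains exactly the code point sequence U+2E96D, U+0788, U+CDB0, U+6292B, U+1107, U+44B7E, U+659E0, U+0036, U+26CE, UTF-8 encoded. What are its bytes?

U+2E96D: 4-byte form → F0 AE A5 AD.
U+0788: 2-byte form → DE 88.
U+CDB0: 3-byte form → EC B6 B0.
U+6292B: 4-byte form → F1 A2 A4 AB.
U+1107: 3-byte form → E1 84 87.
U+44B7E: 4-byte form → F1 84 AD BE.
U+659E0: 4-byte form → F1 A5 A7 A0.
U+0036: 1-byte form → 36.
U+26CE: 3-byte form → E2 9B 8E.
Concatenated (28 bytes): F0 AE A5 AD DE 88 EC B6 B0 F1 A2 A4 AB E1 84 87 F1 84 AD BE F1 A5 A7 A0 36 E2 9B 8E.

F0 AE A5 AD DE 88 EC B6 B0 F1 A2 A4 AB E1 84 87 F1 84 AD BE F1 A5 A7 A0 36 E2 9B 8E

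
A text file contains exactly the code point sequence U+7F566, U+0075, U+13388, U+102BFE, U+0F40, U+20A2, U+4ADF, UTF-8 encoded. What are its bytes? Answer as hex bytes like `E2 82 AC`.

U+7F566: 4-byte form → F1 BF 95 A6.
U+0075: 1-byte form → 75.
U+13388: 4-byte form → F0 93 8E 88.
U+102BFE: 4-byte form → F4 82 AF BE.
U+0F40: 3-byte form → E0 BD 80.
U+20A2: 3-byte form → E2 82 A2.
U+4ADF: 3-byte form → E4 AB 9F.
Concatenated (22 bytes): F1 BF 95 A6 75 F0 93 8E 88 F4 82 AF BE E0 BD 80 E2 82 A2 E4 AB 9F.

F1 BF 95 A6 75 F0 93 8E 88 F4 82 AF BE E0 BD 80 E2 82 A2 E4 AB 9F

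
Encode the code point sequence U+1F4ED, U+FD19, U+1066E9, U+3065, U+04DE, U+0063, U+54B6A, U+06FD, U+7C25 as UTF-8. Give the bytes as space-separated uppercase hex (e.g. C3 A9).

U+1F4ED: 4-byte form → F0 9F 93 AD.
U+FD19: 3-byte form → EF B4 99.
U+1066E9: 4-byte form → F4 86 9B A9.
U+3065: 3-byte form → E3 81 A5.
U+04DE: 2-byte form → D3 9E.
U+0063: 1-byte form → 63.
U+54B6A: 4-byte form → F1 94 AD AA.
U+06FD: 2-byte form → DB BD.
U+7C25: 3-byte form → E7 B0 A5.
Concatenated (26 bytes): F0 9F 93 AD EF B4 99 F4 86 9B A9 E3 81 A5 D3 9E 63 F1 94 AD AA DB BD E7 B0 A5.

F0 9F 93 AD EF B4 99 F4 86 9B A9 E3 81 A5 D3 9E 63 F1 94 AD AA DB BD E7 B0 A5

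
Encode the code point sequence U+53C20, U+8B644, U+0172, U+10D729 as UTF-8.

U+53C20: 4-byte form → F1 93 B0 A0.
U+8B644: 4-byte form → F2 8B 99 84.
U+0172: 2-byte form → C5 B2.
U+10D729: 4-byte form → F4 8D 9C A9.
Concatenated (14 bytes): F1 93 B0 A0 F2 8B 99 84 C5 B2 F4 8D 9C A9.

F1 93 B0 A0 F2 8B 99 84 C5 B2 F4 8D 9C A9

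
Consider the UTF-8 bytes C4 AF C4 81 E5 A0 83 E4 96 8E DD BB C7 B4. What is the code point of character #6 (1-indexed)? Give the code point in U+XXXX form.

Offset 0: leading byte 0xC4 = 11000100 → 2-byte char #1 = C4 AF.
Offset 2: leading byte 0xC4 = 11000100 → 2-byte char #2 = C4 81.
Offset 4: leading byte 0xE5 = 11100101 → 3-byte char #3 = E5 A0 83.
Offset 7: leading byte 0xE4 = 11100100 → 3-byte char #4 = E4 96 8E.
Offset 10: leading byte 0xDD = 11011101 → 2-byte char #5 = DD BB.
Offset 12: leading byte 0xC7 = 11000111 → 2-byte char #6 = C7 B4.
Leading byte 0xC7 = 11000111 matches 110xxxxx → 2-byte sequence.
Byte 1: 0xC7 = 11000111, payload 00111 (5 bits).
Byte 2: 0xB4 = 10110100 (10xxxxxx ✓), payload 110100.
Concatenate: 00111110100 = 0x1F4 (11 bits → U+01F4).

U+01F4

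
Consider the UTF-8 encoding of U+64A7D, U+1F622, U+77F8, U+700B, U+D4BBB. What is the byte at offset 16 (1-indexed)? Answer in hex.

0x94

1-indexed offset 16 is 0-indexed offset 15.
U+64A7D → 4-byte form F1 A4 A9 BD at offsets 0–3.
U+1F622 → 4-byte form F0 9F 98 A2 at offsets 4–7.
U+77F8 → 3-byte form E7 9F B8 at offsets 8–10.
U+700B → 3-byte form E7 80 8B at offsets 11–13.
U+D4BBB → 4-byte form F3 94 AE BB at offsets 14–17.
Offset 15 falls in char 5's range; it's byte 2 of F3 94 AE BB = 0x94.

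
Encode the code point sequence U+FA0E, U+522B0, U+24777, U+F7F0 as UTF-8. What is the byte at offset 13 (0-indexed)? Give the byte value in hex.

0xB0

U+FA0E → 3-byte form EF A8 8E at offsets 0–2.
U+522B0 → 4-byte form F1 92 8A B0 at offsets 3–6.
U+24777 → 4-byte form F0 A4 9D B7 at offsets 7–10.
U+F7F0 → 3-byte form EF 9F B0 at offsets 11–13.
Offset 13 falls in char 4's range; it's byte 3 of EF 9F B0 = 0xB0.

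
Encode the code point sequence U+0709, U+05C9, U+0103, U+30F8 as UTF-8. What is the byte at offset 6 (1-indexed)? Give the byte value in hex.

0x83

1-indexed offset 6 is 0-indexed offset 5.
U+0709 → 2-byte form DC 89 at offsets 0–1.
U+05C9 → 2-byte form D7 89 at offsets 2–3.
U+0103 → 2-byte form C4 83 at offsets 4–5.
Offset 5 falls in char 3's range; it's byte 2 of C4 83 = 0x83.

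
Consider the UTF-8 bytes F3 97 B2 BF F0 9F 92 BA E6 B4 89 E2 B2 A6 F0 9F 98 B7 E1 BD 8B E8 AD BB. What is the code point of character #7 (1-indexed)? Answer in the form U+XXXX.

U+8B7B

Offset 0: leading byte 0xF3 = 11110011 → 4-byte char #1 = F3 97 B2 BF.
Offset 4: leading byte 0xF0 = 11110000 → 4-byte char #2 = F0 9F 92 BA.
Offset 8: leading byte 0xE6 = 11100110 → 3-byte char #3 = E6 B4 89.
Offset 11: leading byte 0xE2 = 11100010 → 3-byte char #4 = E2 B2 A6.
Offset 14: leading byte 0xF0 = 11110000 → 4-byte char #5 = F0 9F 98 B7.
Offset 18: leading byte 0xE1 = 11100001 → 3-byte char #6 = E1 BD 8B.
Offset 21: leading byte 0xE8 = 11101000 → 3-byte char #7 = E8 AD BB.
Leading byte 0xE8 = 11101000 matches 1110xxxx → 3-byte sequence.
Byte 1: 0xE8 = 11101000, payload 1000 (4 bits).
Byte 2: 0xAD = 10101101 (10xxxxxx ✓), payload 101101.
Byte 3: 0xBB = 10111011 (10xxxxxx ✓), payload 111011.
Concatenate: 1000101101111011 = 0x8B7B (16 bits → U+8B7B).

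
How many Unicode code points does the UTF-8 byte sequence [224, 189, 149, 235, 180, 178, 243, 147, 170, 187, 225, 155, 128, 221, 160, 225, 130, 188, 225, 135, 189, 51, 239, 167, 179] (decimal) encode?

9

Byte at offset 0: 0xE0 = 11100000 → 3-byte char (#1). Advance 3.
Byte at offset 3: 0xEB = 11101011 → 3-byte char (#2). Advance 3.
Byte at offset 6: 0xF3 = 11110011 → 4-byte char (#3). Advance 4.
Byte at offset 10: 0xE1 = 11100001 → 3-byte char (#4). Advance 3.
Byte at offset 13: 0xDD = 11011101 → 2-byte char (#5). Advance 2.
Byte at offset 15: 0xE1 = 11100001 → 3-byte char (#6). Advance 3.
Byte at offset 18: 0xE1 = 11100001 → 3-byte char (#7). Advance 3.
Byte at offset 21: 0x33 = 00110011 → 1-byte char (#8). Advance 1.
Byte at offset 22: 0xEF = 11101111 → 3-byte char (#9). Advance 3.
Reached end at offset 25 after 9 code points.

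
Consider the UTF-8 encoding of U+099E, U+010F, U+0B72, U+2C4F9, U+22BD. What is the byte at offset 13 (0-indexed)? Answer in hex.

U+099E → 3-byte form E0 A6 9E at offsets 0–2.
U+010F → 2-byte form C4 8F at offsets 3–4.
U+0B72 → 3-byte form E0 AD B2 at offsets 5–7.
U+2C4F9 → 4-byte form F0 AC 93 B9 at offsets 8–11.
U+22BD → 3-byte form E2 8A BD at offsets 12–14.
Offset 13 falls in char 5's range; it's byte 2 of E2 8A BD = 0x8A.

0x8A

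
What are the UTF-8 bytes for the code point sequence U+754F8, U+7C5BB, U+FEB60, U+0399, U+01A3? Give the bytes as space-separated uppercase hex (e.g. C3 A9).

U+754F8: 4-byte form → F1 B5 93 B8.
U+7C5BB: 4-byte form → F1 BC 96 BB.
U+FEB60: 4-byte form → F3 BE AD A0.
U+0399: 2-byte form → CE 99.
U+01A3: 2-byte form → C6 A3.
Concatenated (16 bytes): F1 B5 93 B8 F1 BC 96 BB F3 BE AD A0 CE 99 C6 A3.

F1 B5 93 B8 F1 BC 96 BB F3 BE AD A0 CE 99 C6 A3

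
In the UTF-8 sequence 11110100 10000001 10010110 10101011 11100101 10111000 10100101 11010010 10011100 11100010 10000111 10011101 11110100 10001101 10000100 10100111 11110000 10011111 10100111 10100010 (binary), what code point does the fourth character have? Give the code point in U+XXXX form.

U+21DD

Offset 0: leading byte 0xF4 = 11110100 → 4-byte char #1 = F4 81 96 AB.
Offset 4: leading byte 0xE5 = 11100101 → 3-byte char #2 = E5 B8 A5.
Offset 7: leading byte 0xD2 = 11010010 → 2-byte char #3 = D2 9C.
Offset 9: leading byte 0xE2 = 11100010 → 3-byte char #4 = E2 87 9D.
Leading byte 0xE2 = 11100010 matches 1110xxxx → 3-byte sequence.
Byte 1: 0xE2 = 11100010, payload 0010 (4 bits).
Byte 2: 0x87 = 10000111 (10xxxxxx ✓), payload 000111.
Byte 3: 0x9D = 10011101 (10xxxxxx ✓), payload 011101.
Concatenate: 0010000111011101 = 0x21DD (16 bits → U+21DD).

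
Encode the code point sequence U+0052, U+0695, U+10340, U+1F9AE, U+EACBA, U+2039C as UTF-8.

52 DA 95 F0 90 8D 80 F0 9F A6 AE F3 AA B2 BA F0 A0 8E 9C

U+0052: 1-byte form → 52.
U+0695: 2-byte form → DA 95.
U+10340: 4-byte form → F0 90 8D 80.
U+1F9AE: 4-byte form → F0 9F A6 AE.
U+EACBA: 4-byte form → F3 AA B2 BA.
U+2039C: 4-byte form → F0 A0 8E 9C.
Concatenated (19 bytes): 52 DA 95 F0 90 8D 80 F0 9F A6 AE F3 AA B2 BA F0 A0 8E 9C.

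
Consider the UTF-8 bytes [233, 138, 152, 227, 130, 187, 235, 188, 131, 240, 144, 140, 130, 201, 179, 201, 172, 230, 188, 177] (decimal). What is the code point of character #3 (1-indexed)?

Offset 0: leading byte 0xE9 = 11101001 → 3-byte char #1 = E9 8A 98.
Offset 3: leading byte 0xE3 = 11100011 → 3-byte char #2 = E3 82 BB.
Offset 6: leading byte 0xEB = 11101011 → 3-byte char #3 = EB BC 83.
Leading byte 0xEB = 11101011 matches 1110xxxx → 3-byte sequence.
Byte 1: 0xEB = 11101011, payload 1011 (4 bits).
Byte 2: 0xBC = 10111100 (10xxxxxx ✓), payload 111100.
Byte 3: 0x83 = 10000011 (10xxxxxx ✓), payload 000011.
Concatenate: 1011111100000011 = 0xBF03 (16 bits → U+BF03).

U+BF03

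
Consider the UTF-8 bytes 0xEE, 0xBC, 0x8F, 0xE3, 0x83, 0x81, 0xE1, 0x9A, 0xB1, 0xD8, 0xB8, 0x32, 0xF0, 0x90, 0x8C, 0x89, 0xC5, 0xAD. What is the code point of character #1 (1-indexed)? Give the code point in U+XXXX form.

U+EF0F

Offset 0: leading byte 0xEE = 11101110 → 3-byte char #1 = EE BC 8F.
Leading byte 0xEE = 11101110 matches 1110xxxx → 3-byte sequence.
Byte 1: 0xEE = 11101110, payload 1110 (4 bits).
Byte 2: 0xBC = 10111100 (10xxxxxx ✓), payload 111100.
Byte 3: 0x8F = 10001111 (10xxxxxx ✓), payload 001111.
Concatenate: 1110111100001111 = 0xEF0F (16 bits → U+EF0F).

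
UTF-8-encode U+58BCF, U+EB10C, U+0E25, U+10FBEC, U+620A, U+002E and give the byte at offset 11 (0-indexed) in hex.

U+58BCF → 4-byte form F1 98 AF 8F at offsets 0–3.
U+EB10C → 4-byte form F3 AB 84 8C at offsets 4–7.
U+0E25 → 3-byte form E0 B8 A5 at offsets 8–10.
U+10FBEC → 4-byte form F4 8F AF AC at offsets 11–14.
Offset 11 falls in char 4's range; it's byte 1 of F4 8F AF AC = 0xF4.

0xF4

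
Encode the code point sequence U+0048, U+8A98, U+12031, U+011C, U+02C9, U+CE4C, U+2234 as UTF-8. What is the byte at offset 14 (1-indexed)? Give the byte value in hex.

1-indexed offset 14 is 0-indexed offset 13.
U+0048 → 1-byte form 48 at offsets 0–0.
U+8A98 → 3-byte form E8 AA 98 at offsets 1–3.
U+12031 → 4-byte form F0 92 80 B1 at offsets 4–7.
U+011C → 2-byte form C4 9C at offsets 8–9.
U+02C9 → 2-byte form CB 89 at offsets 10–11.
U+CE4C → 3-byte form EC B9 8C at offsets 12–14.
Offset 13 falls in char 6's range; it's byte 2 of EC B9 8C = 0xB9.

0xB9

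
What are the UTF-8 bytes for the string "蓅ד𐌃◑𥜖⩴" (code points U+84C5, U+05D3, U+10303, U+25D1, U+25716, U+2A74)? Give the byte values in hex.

U+84C5: 3-byte form → E8 93 85.
U+05D3: 2-byte form → D7 93.
U+10303: 4-byte form → F0 90 8C 83.
U+25D1: 3-byte form → E2 97 91.
U+25716: 4-byte form → F0 A5 9C 96.
U+2A74: 3-byte form → E2 A9 B4.
Concatenated (19 bytes): E8 93 85 D7 93 F0 90 8C 83 E2 97 91 F0 A5 9C 96 E2 A9 B4.

E8 93 85 D7 93 F0 90 8C 83 E2 97 91 F0 A5 9C 96 E2 A9 B4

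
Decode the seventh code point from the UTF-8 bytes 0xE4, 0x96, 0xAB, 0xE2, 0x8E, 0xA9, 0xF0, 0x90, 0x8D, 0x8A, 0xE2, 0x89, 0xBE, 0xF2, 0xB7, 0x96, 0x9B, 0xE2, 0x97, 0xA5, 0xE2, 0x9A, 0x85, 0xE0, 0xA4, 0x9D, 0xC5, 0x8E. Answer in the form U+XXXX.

U+2685

Offset 0: leading byte 0xE4 = 11100100 → 3-byte char #1 = E4 96 AB.
Offset 3: leading byte 0xE2 = 11100010 → 3-byte char #2 = E2 8E A9.
Offset 6: leading byte 0xF0 = 11110000 → 4-byte char #3 = F0 90 8D 8A.
Offset 10: leading byte 0xE2 = 11100010 → 3-byte char #4 = E2 89 BE.
Offset 13: leading byte 0xF2 = 11110010 → 4-byte char #5 = F2 B7 96 9B.
Offset 17: leading byte 0xE2 = 11100010 → 3-byte char #6 = E2 97 A5.
Offset 20: leading byte 0xE2 = 11100010 → 3-byte char #7 = E2 9A 85.
Leading byte 0xE2 = 11100010 matches 1110xxxx → 3-byte sequence.
Byte 1: 0xE2 = 11100010, payload 0010 (4 bits).
Byte 2: 0x9A = 10011010 (10xxxxxx ✓), payload 011010.
Byte 3: 0x85 = 10000101 (10xxxxxx ✓), payload 000101.
Concatenate: 0010011010000101 = 0x2685 (16 bits → U+2685).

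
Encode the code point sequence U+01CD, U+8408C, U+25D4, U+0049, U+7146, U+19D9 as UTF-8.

U+01CD: 2-byte form → C7 8D.
U+8408C: 4-byte form → F2 84 82 8C.
U+25D4: 3-byte form → E2 97 94.
U+0049: 1-byte form → 49.
U+7146: 3-byte form → E7 85 86.
U+19D9: 3-byte form → E1 A7 99.
Concatenated (16 bytes): C7 8D F2 84 82 8C E2 97 94 49 E7 85 86 E1 A7 99.

C7 8D F2 84 82 8C E2 97 94 49 E7 85 86 E1 A7 99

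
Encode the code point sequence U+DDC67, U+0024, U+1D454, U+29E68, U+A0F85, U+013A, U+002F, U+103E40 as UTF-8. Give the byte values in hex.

F3 9D B1 A7 24 F0 9D 91 94 F0 A9 B9 A8 F2 A0 BE 85 C4 BA 2F F4 83 B9 80

U+DDC67: 4-byte form → F3 9D B1 A7.
U+0024: 1-byte form → 24.
U+1D454: 4-byte form → F0 9D 91 94.
U+29E68: 4-byte form → F0 A9 B9 A8.
U+A0F85: 4-byte form → F2 A0 BE 85.
U+013A: 2-byte form → C4 BA.
U+002F: 1-byte form → 2F.
U+103E40: 4-byte form → F4 83 B9 80.
Concatenated (24 bytes): F3 9D B1 A7 24 F0 9D 91 94 F0 A9 B9 A8 F2 A0 BE 85 C4 BA 2F F4 83 B9 80.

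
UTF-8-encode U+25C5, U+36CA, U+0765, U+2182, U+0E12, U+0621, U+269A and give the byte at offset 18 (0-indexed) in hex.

0x9A

U+25C5 → 3-byte form E2 97 85 at offsets 0–2.
U+36CA → 3-byte form E3 9B 8A at offsets 3–5.
U+0765 → 2-byte form DD A5 at offsets 6–7.
U+2182 → 3-byte form E2 86 82 at offsets 8–10.
U+0E12 → 3-byte form E0 B8 92 at offsets 11–13.
U+0621 → 2-byte form D8 A1 at offsets 14–15.
U+269A → 3-byte form E2 9A 9A at offsets 16–18.
Offset 18 falls in char 7's range; it's byte 3 of E2 9A 9A = 0x9A.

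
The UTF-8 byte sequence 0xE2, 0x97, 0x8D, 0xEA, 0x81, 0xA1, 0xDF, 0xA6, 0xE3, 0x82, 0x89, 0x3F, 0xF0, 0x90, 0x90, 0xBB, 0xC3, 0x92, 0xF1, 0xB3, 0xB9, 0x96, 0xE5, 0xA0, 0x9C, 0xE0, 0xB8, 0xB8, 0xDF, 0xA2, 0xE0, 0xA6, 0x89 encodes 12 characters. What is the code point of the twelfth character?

U+0989

Offset 0: leading byte 0xE2 = 11100010 → 3-byte char #1 = E2 97 8D.
Offset 3: leading byte 0xEA = 11101010 → 3-byte char #2 = EA 81 A1.
Offset 6: leading byte 0xDF = 11011111 → 2-byte char #3 = DF A6.
Offset 8: leading byte 0xE3 = 11100011 → 3-byte char #4 = E3 82 89.
Offset 11: leading byte 0x3F = 00111111 → 1-byte char #5 = 3F.
Offset 12: leading byte 0xF0 = 11110000 → 4-byte char #6 = F0 90 90 BB.
Offset 16: leading byte 0xC3 = 11000011 → 2-byte char #7 = C3 92.
Offset 18: leading byte 0xF1 = 11110001 → 4-byte char #8 = F1 B3 B9 96.
Offset 22: leading byte 0xE5 = 11100101 → 3-byte char #9 = E5 A0 9C.
Offset 25: leading byte 0xE0 = 11100000 → 3-byte char #10 = E0 B8 B8.
Offset 28: leading byte 0xDF = 11011111 → 2-byte char #11 = DF A2.
Offset 30: leading byte 0xE0 = 11100000 → 3-byte char #12 = E0 A6 89.
Leading byte 0xE0 = 11100000 matches 1110xxxx → 3-byte sequence.
Byte 1: 0xE0 = 11100000, payload 0000 (4 bits).
Byte 2: 0xA6 = 10100110 (10xxxxxx ✓), payload 100110.
Byte 3: 0x89 = 10001001 (10xxxxxx ✓), payload 001001.
Concatenate: 0000100110001001 = 0x989 (16 bits → U+0989).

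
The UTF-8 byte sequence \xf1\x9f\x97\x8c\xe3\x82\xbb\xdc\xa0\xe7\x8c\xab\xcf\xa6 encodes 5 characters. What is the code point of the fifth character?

U+03E6

Offset 0: leading byte 0xF1 = 11110001 → 4-byte char #1 = F1 9F 97 8C.
Offset 4: leading byte 0xE3 = 11100011 → 3-byte char #2 = E3 82 BB.
Offset 7: leading byte 0xDC = 11011100 → 2-byte char #3 = DC A0.
Offset 9: leading byte 0xE7 = 11100111 → 3-byte char #4 = E7 8C AB.
Offset 12: leading byte 0xCF = 11001111 → 2-byte char #5 = CF A6.
Leading byte 0xCF = 11001111 matches 110xxxxx → 2-byte sequence.
Byte 1: 0xCF = 11001111, payload 01111 (5 bits).
Byte 2: 0xA6 = 10100110 (10xxxxxx ✓), payload 100110.
Concatenate: 01111100110 = 0x3E6 (11 bits → U+03E6).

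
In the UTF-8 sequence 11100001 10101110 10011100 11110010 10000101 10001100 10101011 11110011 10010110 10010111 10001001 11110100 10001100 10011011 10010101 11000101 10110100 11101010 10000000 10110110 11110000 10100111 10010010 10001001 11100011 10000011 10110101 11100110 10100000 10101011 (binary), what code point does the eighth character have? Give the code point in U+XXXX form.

Offset 0: leading byte 0xE1 = 11100001 → 3-byte char #1 = E1 AE 9C.
Offset 3: leading byte 0xF2 = 11110010 → 4-byte char #2 = F2 85 8C AB.
Offset 7: leading byte 0xF3 = 11110011 → 4-byte char #3 = F3 96 97 89.
Offset 11: leading byte 0xF4 = 11110100 → 4-byte char #4 = F4 8C 9B 95.
Offset 15: leading byte 0xC5 = 11000101 → 2-byte char #5 = C5 B4.
Offset 17: leading byte 0xEA = 11101010 → 3-byte char #6 = EA 80 B6.
Offset 20: leading byte 0xF0 = 11110000 → 4-byte char #7 = F0 A7 92 89.
Offset 24: leading byte 0xE3 = 11100011 → 3-byte char #8 = E3 83 B5.
Leading byte 0xE3 = 11100011 matches 1110xxxx → 3-byte sequence.
Byte 1: 0xE3 = 11100011, payload 0011 (4 bits).
Byte 2: 0x83 = 10000011 (10xxxxxx ✓), payload 000011.
Byte 3: 0xB5 = 10110101 (10xxxxxx ✓), payload 110101.
Concatenate: 0011000011110101 = 0x30F5 (16 bits → U+30F5).

U+30F5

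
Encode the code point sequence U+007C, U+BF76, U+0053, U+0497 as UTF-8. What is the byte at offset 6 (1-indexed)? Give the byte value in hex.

0xD2

1-indexed offset 6 is 0-indexed offset 5.
U+007C → 1-byte form 7C at offsets 0–0.
U+BF76 → 3-byte form EB BD B6 at offsets 1–3.
U+0053 → 1-byte form 53 at offsets 4–4.
U+0497 → 2-byte form D2 97 at offsets 5–6.
Offset 5 falls in char 4's range; it's byte 1 of D2 97 = 0xD2.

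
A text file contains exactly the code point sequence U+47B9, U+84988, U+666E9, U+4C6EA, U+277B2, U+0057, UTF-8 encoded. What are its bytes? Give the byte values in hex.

U+47B9: 3-byte form → E4 9E B9.
U+84988: 4-byte form → F2 84 A6 88.
U+666E9: 4-byte form → F1 A6 9B A9.
U+4C6EA: 4-byte form → F1 8C 9B AA.
U+277B2: 4-byte form → F0 A7 9E B2.
U+0057: 1-byte form → 57.
Concatenated (20 bytes): E4 9E B9 F2 84 A6 88 F1 A6 9B A9 F1 8C 9B AA F0 A7 9E B2 57.

E4 9E B9 F2 84 A6 88 F1 A6 9B A9 F1 8C 9B AA F0 A7 9E B2 57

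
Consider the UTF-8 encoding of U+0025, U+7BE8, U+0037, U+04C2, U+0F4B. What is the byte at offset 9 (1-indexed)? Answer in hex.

0xBD

1-indexed offset 9 is 0-indexed offset 8.
U+0025 → 1-byte form 25 at offsets 0–0.
U+7BE8 → 3-byte form E7 AF A8 at offsets 1–3.
U+0037 → 1-byte form 37 at offsets 4–4.
U+04C2 → 2-byte form D3 82 at offsets 5–6.
U+0F4B → 3-byte form E0 BD 8B at offsets 7–9.
Offset 8 falls in char 5's range; it's byte 2 of E0 BD 8B = 0xBD.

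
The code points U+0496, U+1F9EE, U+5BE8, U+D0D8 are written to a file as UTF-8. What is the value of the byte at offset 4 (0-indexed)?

0xA7

U+0496 → 2-byte form D2 96 at offsets 0–1.
U+1F9EE → 4-byte form F0 9F A7 AE at offsets 2–5.
Offset 4 falls in char 2's range; it's byte 3 of F0 9F A7 AE = 0xA7.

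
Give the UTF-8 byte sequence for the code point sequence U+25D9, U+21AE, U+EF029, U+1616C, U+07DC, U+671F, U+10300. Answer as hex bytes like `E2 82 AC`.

U+25D9: 3-byte form → E2 97 99.
U+21AE: 3-byte form → E2 86 AE.
U+EF029: 4-byte form → F3 AF 80 A9.
U+1616C: 4-byte form → F0 96 85 AC.
U+07DC: 2-byte form → DF 9C.
U+671F: 3-byte form → E6 9C 9F.
U+10300: 4-byte form → F0 90 8C 80.
Concatenated (23 bytes): E2 97 99 E2 86 AE F3 AF 80 A9 F0 96 85 AC DF 9C E6 9C 9F F0 90 8C 80.

E2 97 99 E2 86 AE F3 AF 80 A9 F0 96 85 AC DF 9C E6 9C 9F F0 90 8C 80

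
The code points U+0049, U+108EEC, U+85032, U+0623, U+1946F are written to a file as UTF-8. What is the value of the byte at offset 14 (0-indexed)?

U+0049 → 1-byte form 49 at offsets 0–0.
U+108EEC → 4-byte form F4 88 BB AC at offsets 1–4.
U+85032 → 4-byte form F2 85 80 B2 at offsets 5–8.
U+0623 → 2-byte form D8 A3 at offsets 9–10.
U+1946F → 4-byte form F0 99 91 AF at offsets 11–14.
Offset 14 falls in char 5's range; it's byte 4 of F0 99 91 AF = 0xAF.

0xAF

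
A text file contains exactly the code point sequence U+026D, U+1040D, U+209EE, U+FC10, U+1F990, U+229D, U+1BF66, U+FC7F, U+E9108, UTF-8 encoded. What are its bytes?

U+026D: 2-byte form → C9 AD.
U+1040D: 4-byte form → F0 90 90 8D.
U+209EE: 4-byte form → F0 A0 A7 AE.
U+FC10: 3-byte form → EF B0 90.
U+1F990: 4-byte form → F0 9F A6 90.
U+229D: 3-byte form → E2 8A 9D.
U+1BF66: 4-byte form → F0 9B BD A6.
U+FC7F: 3-byte form → EF B1 BF.
U+E9108: 4-byte form → F3 A9 84 88.
Concatenated (31 bytes): C9 AD F0 90 90 8D F0 A0 A7 AE EF B0 90 F0 9F A6 90 E2 8A 9D F0 9B BD A6 EF B1 BF F3 A9 84 88.

C9 AD F0 90 90 8D F0 A0 A7 AE EF B0 90 F0 9F A6 90 E2 8A 9D F0 9B BD A6 EF B1 BF F3 A9 84 88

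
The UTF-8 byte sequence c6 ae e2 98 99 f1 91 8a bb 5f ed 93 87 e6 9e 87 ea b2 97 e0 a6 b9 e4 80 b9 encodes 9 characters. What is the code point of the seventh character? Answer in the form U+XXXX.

U+AC97

Offset 0: leading byte 0xC6 = 11000110 → 2-byte char #1 = C6 AE.
Offset 2: leading byte 0xE2 = 11100010 → 3-byte char #2 = E2 98 99.
Offset 5: leading byte 0xF1 = 11110001 → 4-byte char #3 = F1 91 8A BB.
Offset 9: leading byte 0x5F = 01011111 → 1-byte char #4 = 5F.
Offset 10: leading byte 0xED = 11101101 → 3-byte char #5 = ED 93 87.
Offset 13: leading byte 0xE6 = 11100110 → 3-byte char #6 = E6 9E 87.
Offset 16: leading byte 0xEA = 11101010 → 3-byte char #7 = EA B2 97.
Leading byte 0xEA = 11101010 matches 1110xxxx → 3-byte sequence.
Byte 1: 0xEA = 11101010, payload 1010 (4 bits).
Byte 2: 0xB2 = 10110010 (10xxxxxx ✓), payload 110010.
Byte 3: 0x97 = 10010111 (10xxxxxx ✓), payload 010111.
Concatenate: 1010110010010111 = 0xAC97 (16 bits → U+AC97).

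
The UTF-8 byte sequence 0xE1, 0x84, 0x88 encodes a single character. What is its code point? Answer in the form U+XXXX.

Leading byte 0xE1 = 11100001 matches 1110xxxx → 3-byte sequence.
Byte 1: 0xE1 = 11100001, payload 0001 (4 bits).
Byte 2: 0x84 = 10000100 (10xxxxxx ✓), payload 000100.
Byte 3: 0x88 = 10001000 (10xxxxxx ✓), payload 001000.
Concatenate: 0001000100001000 = 0x1108 (16 bits → U+1108).

U+1108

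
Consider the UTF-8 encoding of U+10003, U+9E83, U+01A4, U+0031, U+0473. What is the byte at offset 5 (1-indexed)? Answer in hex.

0xE9

1-indexed offset 5 is 0-indexed offset 4.
U+10003 → 4-byte form F0 90 80 83 at offsets 0–3.
U+9E83 → 3-byte form E9 BA 83 at offsets 4–6.
Offset 4 falls in char 2's range; it's byte 1 of E9 BA 83 = 0xE9.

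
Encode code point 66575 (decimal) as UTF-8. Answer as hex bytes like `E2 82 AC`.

F0 90 90 8F

U+1040F = 0x1040F = 66575 decimal. In range U+10000–U+10FFFF → 4-byte form: 11110xxx 10xxxxxx 10xxxxxx 10xxxxxx.
Binary (21 bits): 000010000010000001111.
Split 3+6+6+6: 000 | 010000 | 010000 | 001111.
Byte 1: 11110000 = 0xF0.
Byte 2: 10010000 = 0x90.
Byte 3: 10010000 = 0x90.
Byte 4: 10001111 = 0x8F.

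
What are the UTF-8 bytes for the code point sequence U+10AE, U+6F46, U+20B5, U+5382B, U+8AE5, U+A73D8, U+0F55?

E1 82 AE E6 BD 86 E2 82 B5 F1 93 A0 AB E8 AB A5 F2 A7 8F 98 E0 BD 95

U+10AE: 3-byte form → E1 82 AE.
U+6F46: 3-byte form → E6 BD 86.
U+20B5: 3-byte form → E2 82 B5.
U+5382B: 4-byte form → F1 93 A0 AB.
U+8AE5: 3-byte form → E8 AB A5.
U+A73D8: 4-byte form → F2 A7 8F 98.
U+0F55: 3-byte form → E0 BD 95.
Concatenated (23 bytes): E1 82 AE E6 BD 86 E2 82 B5 F1 93 A0 AB E8 AB A5 F2 A7 8F 98 E0 BD 95.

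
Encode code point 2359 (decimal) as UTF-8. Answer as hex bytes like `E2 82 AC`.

U+0937 = 0x937 = 2359 decimal. In range U+0800–U+FFFF → 3-byte form: 1110xxxx 10xxxxxx 10xxxxxx.
Binary (16 bits): 0000100100110111.
Split 4+6+6: 0000 | 100100 | 110111.
Byte 1: 11100000 = 0xE0.
Byte 2: 10100100 = 0xA4.
Byte 3: 10110111 = 0xB7.

E0 A4 B7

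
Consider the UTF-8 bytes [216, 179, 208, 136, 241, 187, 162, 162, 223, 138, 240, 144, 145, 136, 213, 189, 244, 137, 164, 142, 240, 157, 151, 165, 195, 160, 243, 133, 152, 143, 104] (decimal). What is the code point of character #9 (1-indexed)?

Offset 0: leading byte 0xD8 = 11011000 → 2-byte char #1 = D8 B3.
Offset 2: leading byte 0xD0 = 11010000 → 2-byte char #2 = D0 88.
Offset 4: leading byte 0xF1 = 11110001 → 4-byte char #3 = F1 BB A2 A2.
Offset 8: leading byte 0xDF = 11011111 → 2-byte char #4 = DF 8A.
Offset 10: leading byte 0xF0 = 11110000 → 4-byte char #5 = F0 90 91 88.
Offset 14: leading byte 0xD5 = 11010101 → 2-byte char #6 = D5 BD.
Offset 16: leading byte 0xF4 = 11110100 → 4-byte char #7 = F4 89 A4 8E.
Offset 20: leading byte 0xF0 = 11110000 → 4-byte char #8 = F0 9D 97 A5.
Offset 24: leading byte 0xC3 = 11000011 → 2-byte char #9 = C3 A0.
Leading byte 0xC3 = 11000011 matches 110xxxxx → 2-byte sequence.
Byte 1: 0xC3 = 11000011, payload 00011 (5 bits).
Byte 2: 0xA0 = 10100000 (10xxxxxx ✓), payload 100000.
Concatenate: 00011100000 = 0xE0 (11 bits → U+00E0).

U+00E0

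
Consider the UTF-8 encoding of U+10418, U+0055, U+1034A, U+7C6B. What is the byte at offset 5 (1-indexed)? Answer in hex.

1-indexed offset 5 is 0-indexed offset 4.
U+10418 → 4-byte form F0 90 90 98 at offsets 0–3.
U+0055 → 1-byte form 55 at offsets 4–4.
Offset 4 falls in char 2's range; it's byte 1 of 55 = 0x55.

0x55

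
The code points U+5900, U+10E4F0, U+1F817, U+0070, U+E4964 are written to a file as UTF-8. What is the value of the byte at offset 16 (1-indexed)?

1-indexed offset 16 is 0-indexed offset 15.
U+5900 → 3-byte form E5 A4 80 at offsets 0–2.
U+10E4F0 → 4-byte form F4 8E 93 B0 at offsets 3–6.
U+1F817 → 4-byte form F0 9F A0 97 at offsets 7–10.
U+0070 → 1-byte form 70 at offsets 11–11.
U+E4964 → 4-byte form F3 A4 A5 A4 at offsets 12–15.
Offset 15 falls in char 5's range; it's byte 4 of F3 A4 A5 A4 = 0xA4.

0xA4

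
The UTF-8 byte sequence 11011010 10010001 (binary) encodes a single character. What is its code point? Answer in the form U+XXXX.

U+0691

Leading byte 0xDA = 11011010 matches 110xxxxx → 2-byte sequence.
Byte 1: 0xDA = 11011010, payload 11010 (5 bits).
Byte 2: 0x91 = 10010001 (10xxxxxx ✓), payload 010001.
Concatenate: 11010010001 = 0x691 (11 bits → U+0691).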